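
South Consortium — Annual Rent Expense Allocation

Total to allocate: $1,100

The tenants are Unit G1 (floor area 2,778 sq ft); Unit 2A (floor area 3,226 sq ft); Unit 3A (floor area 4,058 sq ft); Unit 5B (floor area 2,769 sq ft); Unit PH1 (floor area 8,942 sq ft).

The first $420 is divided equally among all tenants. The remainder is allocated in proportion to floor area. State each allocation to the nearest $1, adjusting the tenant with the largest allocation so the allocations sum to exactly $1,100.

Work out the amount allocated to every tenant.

Unit G1: $171; Unit 2A: $185; Unit 3A: $211; Unit 5B: $170; Unit PH1: $363

Equal tier: $420 ÷ 5 = $84 apiece.
Remainder $680 by floor area (total 21,773): Unit G1 86.76 → $87; Unit 2A 100.75 → $101; Unit 3A 126.74 → $127; Unit 5B 86.48 → $86; Unit PH1 279.27 → $279.
Totals: Unit G1 $84 + $87 = $171; Unit 2A $84 + $101 = $185; Unit 3A $84 + $127 = $211; Unit 5B $84 + $86 = $170; Unit PH1 $84 + $279 = $363.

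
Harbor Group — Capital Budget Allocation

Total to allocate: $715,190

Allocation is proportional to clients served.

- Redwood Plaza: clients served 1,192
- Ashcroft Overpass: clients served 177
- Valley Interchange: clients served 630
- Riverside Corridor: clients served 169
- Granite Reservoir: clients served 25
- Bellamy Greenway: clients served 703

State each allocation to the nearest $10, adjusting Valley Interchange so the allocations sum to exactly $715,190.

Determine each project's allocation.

Redwood Plaza: $294,370 · Ashcroft Overpass: $43,710 · Valley Interchange: $155,590 · Riverside Corridor: $41,740 · Granite Reservoir: $6,170 · Bellamy Greenway: $173,610

Clients served total: 2,896.
Proportional shares: Redwood Plaza 1,192/2,896 × $715,190 = 294,373.78; Ashcroft Overpass 177/2,896 × $715,190 = 43,711.54; Valley Interchange 630/2,896 × $715,190 = 155,583.46; Riverside Corridor 169/2,896 × $715,190 = 41,735.88; Granite Reservoir 25/2,896 × $715,190 = 6,173.95; Bellamy Greenway 703/2,896 × $715,190 = 173,611.38.
At nearest $10: Redwood Plaza $294,370; Ashcroft Overpass $43,710; Valley Interchange $155,580; Riverside Corridor $41,740; Granite Reservoir $6,170; Bellamy Greenway $173,610. Sum = $715,180.
Difference $715,190 − $715,180 = +$10 applied to Valley Interchange: Valley Interchange becomes $155,590.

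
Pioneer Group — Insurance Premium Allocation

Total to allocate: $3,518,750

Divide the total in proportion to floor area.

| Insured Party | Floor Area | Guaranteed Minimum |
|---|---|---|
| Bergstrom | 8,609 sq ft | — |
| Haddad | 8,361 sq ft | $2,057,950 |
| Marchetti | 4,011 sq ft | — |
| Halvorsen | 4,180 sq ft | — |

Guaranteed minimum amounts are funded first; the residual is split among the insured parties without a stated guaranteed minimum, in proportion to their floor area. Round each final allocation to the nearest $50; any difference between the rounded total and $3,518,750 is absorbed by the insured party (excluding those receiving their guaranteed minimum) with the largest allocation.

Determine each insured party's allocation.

Fund the minimums — Haddad $2,057,950. Residual $1,460,800.
Residual split over remaining floor area 16,800: Bergstrom 748,573.05 → $748,550; Marchetti 348,766.00 → $348,750; Halvorsen 363,460.95 → $363,450.
Rounding difference +$50 applied to Bergstrom → $748,600.

Bergstrom: $748,600 | Haddad: $2,057,950 | Marchetti: $348,750 | Halvorsen: $363,450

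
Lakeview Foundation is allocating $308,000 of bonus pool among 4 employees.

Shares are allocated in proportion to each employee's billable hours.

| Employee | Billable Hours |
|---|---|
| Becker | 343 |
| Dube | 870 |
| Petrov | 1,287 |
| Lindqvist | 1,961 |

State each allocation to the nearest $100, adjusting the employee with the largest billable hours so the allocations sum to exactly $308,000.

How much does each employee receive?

Becker: $23,700; Dube: $60,100; Petrov: $88,900; Lindqvist: $135,300

Sum of billable hours: 343 + 870 + 1,287 + 1,961 = 4,461.
Proportional shares: Becker 23,681.69; Dube 60,067.25; Petrov 88,858.10; Lindqvist 135,392.96.
After rounding ($100): Becker $23,700; Dube $60,100; Petrov $88,900; Lindqvist $135,400. Sum = $308,100.
Difference $308,000 − $308,100 = −$100 applied to largest billable hours (Lindqvist): Lindqvist becomes $135,300.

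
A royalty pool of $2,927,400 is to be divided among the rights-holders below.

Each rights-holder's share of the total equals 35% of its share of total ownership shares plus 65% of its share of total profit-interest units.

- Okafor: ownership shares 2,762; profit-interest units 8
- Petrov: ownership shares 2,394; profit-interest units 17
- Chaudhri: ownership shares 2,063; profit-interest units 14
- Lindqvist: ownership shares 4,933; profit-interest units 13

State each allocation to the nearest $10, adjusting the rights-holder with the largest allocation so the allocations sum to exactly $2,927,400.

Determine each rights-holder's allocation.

Okafor: $525,620 · Petrov: $823,920 · Chaudhri: $686,240 · Lindqvist: $891,620

Ownership shares total 12,152; profit-interest units total 52.
Combined weights (35% ownership shares + 65% profit-interest units): Okafor 0.1796; Petrov 0.2815; Chaudhri 0.2344; Lindqvist 0.3046.
Unrounded shares: Okafor 525,616.69; Petrov 823,921.45; Chaudhri 686,235.85; Lindqvist 891,626.01.
Rounded to nearest $10: Okafor $525,620; Petrov $823,920; Chaudhri $686,240; Lindqvist $891,630. Sum = $2,927,410.
Difference $2,927,400 − $2,927,410 = −$10 applied to largest allocation (Lindqvist): Lindqvist becomes $891,620.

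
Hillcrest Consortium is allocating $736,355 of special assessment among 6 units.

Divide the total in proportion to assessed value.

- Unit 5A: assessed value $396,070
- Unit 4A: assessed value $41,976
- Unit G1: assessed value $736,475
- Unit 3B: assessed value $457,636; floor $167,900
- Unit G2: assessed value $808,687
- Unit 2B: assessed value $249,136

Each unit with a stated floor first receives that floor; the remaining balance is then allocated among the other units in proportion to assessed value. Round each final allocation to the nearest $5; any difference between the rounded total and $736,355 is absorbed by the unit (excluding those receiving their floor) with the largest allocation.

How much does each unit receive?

Unit 5A: $100,855 · Unit 4A: $10,690 · Unit G1: $187,540 · Unit 3B: $167,900 · Unit G2: $205,930 · Unit 2B: $63,440

Fund the minimums — Unit 3B $167,900. Residual $568,455.
Residual split over remaining assessed value 2,232,344: Unit 5A 100,857.20 → $100,855; Unit 4A 10,688.97 → $10,690; Unit G1 187,539.60 → $187,540; Unit G2 205,928.01 → $205,930; Unit 2B 63,441.21 → $63,440.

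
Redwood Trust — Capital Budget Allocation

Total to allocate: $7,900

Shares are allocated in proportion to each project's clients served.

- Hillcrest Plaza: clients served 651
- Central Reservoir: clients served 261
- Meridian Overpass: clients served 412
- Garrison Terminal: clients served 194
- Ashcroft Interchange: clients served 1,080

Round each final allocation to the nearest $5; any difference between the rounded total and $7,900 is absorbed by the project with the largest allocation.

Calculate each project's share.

Total clients served = 2,598.
Unrounded shares: Hillcrest Plaza 651/2,598 × $7,900 = 1,979.56; Central Reservoir 261/2,598 × $7,900 = 793.65; Meridian Overpass 412/2,598 × $7,900 = 1,252.81; Garrison Terminal 194/2,598 × $7,900 = 589.92; Ashcroft Interchange 1,080/2,598 × $7,900 = 3,284.06.
At nearest $5: Hillcrest Plaza $1,980; Central Reservoir $795; Meridian Overpass $1,255; Garrison Terminal $590; Ashcroft Interchange $3,285. Sum = $7,905.
Difference $7,900 − $7,905 = −$5 applied to largest allocation (Ashcroft Interchange): Ashcroft Interchange becomes $3,280.

Hillcrest Plaza: $1,980 · Central Reservoir: $795 · Meridian Overpass: $1,255 · Garrison Terminal: $590 · Ashcroft Interchange: $3,280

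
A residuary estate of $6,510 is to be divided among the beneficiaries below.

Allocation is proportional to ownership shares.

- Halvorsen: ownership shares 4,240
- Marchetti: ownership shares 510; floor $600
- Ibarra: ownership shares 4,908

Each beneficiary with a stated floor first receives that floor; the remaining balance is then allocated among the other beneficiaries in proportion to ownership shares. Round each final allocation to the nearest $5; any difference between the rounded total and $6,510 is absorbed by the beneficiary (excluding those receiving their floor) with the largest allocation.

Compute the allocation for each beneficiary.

Fund the minimums — Marchetti $600. Remaining pool $5,910.
Remaining pool split over remaining ownership shares 9,148: Halvorsen 2,739.22 → $2,740; Ibarra 3,170.78 → $3,170.

Halvorsen: $2,740 · Marchetti: $600 · Ibarra: $3,170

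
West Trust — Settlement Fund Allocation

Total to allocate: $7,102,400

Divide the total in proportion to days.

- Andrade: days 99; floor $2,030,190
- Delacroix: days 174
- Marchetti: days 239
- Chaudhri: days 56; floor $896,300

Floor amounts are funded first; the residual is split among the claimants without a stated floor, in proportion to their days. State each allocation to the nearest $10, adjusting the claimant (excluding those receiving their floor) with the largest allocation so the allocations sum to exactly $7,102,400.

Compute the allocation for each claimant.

Guaranteed amounts: Andrade $2,030,190; Chaudhri $896,300. Balance $4,175,910.
Balance split over remaining days 413: Delacroix 1,759,342.23 → $1,759,340; Marchetti 2,416,567.77 → $2,416,570.

Andrade: $2,030,190 · Delacroix: $1,759,340 · Marchetti: $2,416,570 · Chaudhri: $896,300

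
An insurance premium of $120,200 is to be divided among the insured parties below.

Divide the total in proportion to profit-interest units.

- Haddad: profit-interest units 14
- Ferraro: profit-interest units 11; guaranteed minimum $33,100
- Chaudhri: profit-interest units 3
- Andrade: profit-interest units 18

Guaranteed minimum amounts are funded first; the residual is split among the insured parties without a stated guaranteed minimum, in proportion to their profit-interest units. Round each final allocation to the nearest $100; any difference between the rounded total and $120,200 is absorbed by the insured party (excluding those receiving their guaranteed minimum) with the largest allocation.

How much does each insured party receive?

Haddad: $34,800; Ferraro: $33,100; Chaudhri: $7,500; Andrade: $44,800

Guaranteed amounts: Ferraro $33,100. Residual $87,100.
Residual split over remaining profit-interest units 35: Haddad 34,840.00 → $34,800; Chaudhri 7,465.71 → $7,500; Andrade 44,794.29 → $44,800.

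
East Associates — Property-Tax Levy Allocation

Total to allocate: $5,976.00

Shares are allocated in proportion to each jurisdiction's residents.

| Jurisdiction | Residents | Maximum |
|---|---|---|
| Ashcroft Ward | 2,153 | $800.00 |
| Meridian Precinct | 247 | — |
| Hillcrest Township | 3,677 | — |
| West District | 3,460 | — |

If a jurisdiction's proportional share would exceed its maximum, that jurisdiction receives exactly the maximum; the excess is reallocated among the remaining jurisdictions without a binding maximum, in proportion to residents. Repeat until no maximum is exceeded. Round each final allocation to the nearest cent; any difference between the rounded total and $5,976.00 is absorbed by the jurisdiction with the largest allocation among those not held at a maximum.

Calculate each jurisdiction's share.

Sum of residents: 9,537.
Pro-rata shares before constraints: Ashcroft Ward 1,349.0959; Meridian Precinct 154.7732; Hillcrest Township 2,304.0528; West District 2,168.0780.
Held at cap: Ashcroft Ward ($800.00); remaining pool $5,176.00 reallocated over remaining residents 7,384.
Remaining shares: Meridian Precinct 173.1408 → $173.14; Hillcrest Township 2,577.4854 → $2,577.49; West District 2,425.3738 → $2,425.37.

Ashcroft Ward: $800.00 | Meridian Precinct: $173.14 | Hillcrest Township: $2,577.49 | West District: $2,425.37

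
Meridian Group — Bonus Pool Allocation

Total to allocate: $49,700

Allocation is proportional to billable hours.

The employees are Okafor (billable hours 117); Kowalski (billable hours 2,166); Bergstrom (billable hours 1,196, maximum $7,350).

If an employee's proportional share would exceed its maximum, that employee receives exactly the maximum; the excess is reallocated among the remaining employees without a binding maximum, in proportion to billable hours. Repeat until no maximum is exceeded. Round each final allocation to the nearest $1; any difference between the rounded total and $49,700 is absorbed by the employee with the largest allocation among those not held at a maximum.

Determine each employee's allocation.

Okafor: $2,170; Kowalski: $40,180; Bergstrom: $7,350

Total billable hours = 3,479.
Proportional shares (ignoring caps): Okafor 1,671.43; Kowalski 30,942.86; Bergstrom 17,085.71.
Capped: Bergstrom ($7,350); balance $42,350 reallocated over remaining billable hours 2,283.
Shares after redistribution: Okafor 2,170.37 → $2,170; Kowalski 40,179.63 → $40,180.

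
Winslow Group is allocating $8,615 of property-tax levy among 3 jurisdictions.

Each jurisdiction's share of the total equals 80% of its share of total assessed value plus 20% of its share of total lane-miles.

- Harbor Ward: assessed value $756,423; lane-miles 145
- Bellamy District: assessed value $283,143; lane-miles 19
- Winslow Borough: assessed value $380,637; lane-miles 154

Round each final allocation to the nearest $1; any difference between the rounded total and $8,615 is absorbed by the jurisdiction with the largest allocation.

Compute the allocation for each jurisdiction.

Assessed value total 1,420,203; lane-miles total 318.
Blended shares (80% assessed value + 20% lane-miles): Harbor Ward 0.5173; Bellamy District 0.1714; Winslow Borough 0.3113.
Proportional shares: Harbor Ward 4,456.43; Bellamy District 1,476.99; Winslow Borough 2,681.57.
After rounding ($1): Harbor Ward $4,456; Bellamy District $1,477; Winslow Borough $2,682. Sum = $8,615.
No rounding difference to absorb.

Harbor Ward: $4,456 | Bellamy District: $1,477 | Winslow Borough: $2,682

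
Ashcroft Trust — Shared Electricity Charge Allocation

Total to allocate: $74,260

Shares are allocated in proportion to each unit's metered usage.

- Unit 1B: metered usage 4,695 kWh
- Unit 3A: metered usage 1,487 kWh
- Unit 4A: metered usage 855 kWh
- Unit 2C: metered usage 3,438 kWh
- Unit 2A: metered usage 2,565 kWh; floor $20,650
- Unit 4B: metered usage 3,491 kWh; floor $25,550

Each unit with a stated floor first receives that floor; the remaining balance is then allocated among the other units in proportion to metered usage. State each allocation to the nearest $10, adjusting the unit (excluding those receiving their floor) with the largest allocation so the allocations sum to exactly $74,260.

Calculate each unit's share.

Unit 1B: $12,580 · Unit 3A: $3,980 · Unit 4A: $2,290 · Unit 2C: $9,210 · Unit 2A: $20,650 · Unit 4B: $25,550

Fund the minimums — Unit 2A $20,650; Unit 4B $25,550. Balance $28,060.
Balance split over remaining metered usage 10,475: Unit 1B 12,576.77 → $12,580; Unit 3A 3,983.31 → $3,980; Unit 4A 2,290.34 → $2,290; Unit 2C 9,209.57 → $9,210.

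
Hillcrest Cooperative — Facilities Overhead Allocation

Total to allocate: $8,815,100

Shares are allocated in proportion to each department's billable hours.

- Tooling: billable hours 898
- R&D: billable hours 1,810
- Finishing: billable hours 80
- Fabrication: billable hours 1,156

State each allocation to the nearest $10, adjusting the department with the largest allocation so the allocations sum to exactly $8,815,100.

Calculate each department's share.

Total billable hours = 3,944.
Pro-rata amounts: Tooling 898/3,944 × $8,815,100 = 2,007,089.20; R&D 1,810/3,944 × $8,815,100 = 4,045,469.32; Finishing 80/3,944 × $8,815,100 = 178,805.27; Fabrication 1,156/3,944 × $8,815,100 = 2,583,736.21.
After rounding ($10): Tooling $2,007,090; R&D $4,045,470; Finishing $178,810; Fabrication $2,583,740. Sum = $8,815,110.
Difference $8,815,100 − $8,815,110 = −$10 applied to largest allocation (R&D): R&D becomes $4,045,460.

Tooling: $2,007,090; R&D: $4,045,460; Finishing: $178,810; Fabrication: $2,583,740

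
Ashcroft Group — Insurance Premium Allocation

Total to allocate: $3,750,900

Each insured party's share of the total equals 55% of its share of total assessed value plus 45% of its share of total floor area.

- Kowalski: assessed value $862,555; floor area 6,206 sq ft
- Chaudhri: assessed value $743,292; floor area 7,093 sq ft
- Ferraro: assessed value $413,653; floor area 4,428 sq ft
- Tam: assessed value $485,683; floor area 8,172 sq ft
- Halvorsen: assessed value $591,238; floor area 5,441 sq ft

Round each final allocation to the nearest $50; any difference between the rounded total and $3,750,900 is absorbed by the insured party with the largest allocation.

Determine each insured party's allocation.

Kowalski: $908,900 · Chaudhri: $877,250 · Ferraro: $514,100 · Tam: $763,700 · Halvorsen: $686,950

Totals — assessed value 3,096,421, floor area 31,340.
Composite weights (55% assessed value + 45% floor area): Kowalski 0.2423; Chaudhri 0.2339; Ferraro 0.1371; Tam 0.2036; Halvorsen 0.1831.
Unrounded shares: Kowalski 908,920.34; Chaudhri 877,233.10; Ferraro 514,079.47; Tam 763,713.35; Halvorsen 686,953.74.
At nearest $50: Kowalski $908,900; Chaudhri $877,250; Ferraro $514,100; Tam $763,700; Halvorsen $686,950. Sum = $3,750,900.
No rounding difference to absorb.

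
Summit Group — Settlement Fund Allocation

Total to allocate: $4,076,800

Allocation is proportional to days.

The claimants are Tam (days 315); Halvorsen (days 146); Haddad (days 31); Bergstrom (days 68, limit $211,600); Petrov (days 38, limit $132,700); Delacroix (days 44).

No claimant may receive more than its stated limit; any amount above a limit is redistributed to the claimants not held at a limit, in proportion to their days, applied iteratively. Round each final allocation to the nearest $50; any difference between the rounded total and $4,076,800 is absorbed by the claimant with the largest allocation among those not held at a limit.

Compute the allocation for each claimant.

Tam: $2,193,550; Halvorsen: $1,016,700; Haddad: $215,850; Bergstrom: $211,600; Petrov: $132,700; Delacroix: $306,400

Total days = 642.
Unconstrained shares: Tam 2,000,299.07; Halvorsen 927,122.74; Haddad 196,854.83; Bergstrom 431,810.59; Petrov 241,305.92; Delacroix 279,406.85.
Capped: Bergstrom ($211,600), Petrov ($132,700); balance $3,732,500 reallocated over remaining days 536.
Shares after redistribution: Tam 2,193,540.11 → $2,193,550; Halvorsen 1,016,688.43 → $1,016,700; Haddad 215,872.20 → $215,850; Delacroix 306,399.25 → $306,400.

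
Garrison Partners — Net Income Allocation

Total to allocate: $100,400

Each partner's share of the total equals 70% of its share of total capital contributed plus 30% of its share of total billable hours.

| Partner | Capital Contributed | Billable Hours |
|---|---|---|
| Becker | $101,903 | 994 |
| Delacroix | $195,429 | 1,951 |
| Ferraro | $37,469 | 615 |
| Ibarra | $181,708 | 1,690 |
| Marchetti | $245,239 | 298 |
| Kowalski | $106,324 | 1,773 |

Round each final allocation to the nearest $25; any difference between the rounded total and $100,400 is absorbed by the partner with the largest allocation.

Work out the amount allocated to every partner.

Totals — capital contributed 868,072, billable hours 7,321.
Combined weights (70% capital contributed + 30% billable hours): Becker 0.1229; Delacroix 0.2375; Ferraro 0.0554; Ibarra 0.2158; Marchetti 0.2100; Kowalski 0.1584.
Pro-rata amounts: Becker 12,339.68; Delacroix 23,848.92; Ferraro 5,563.76; Ibarra 21,664.25; Marchetti 21,080.83; Kowalski 15,902.56.
At nearest $25: Becker $12,350; Delacroix $23,850; Ferraro $5,575; Ibarra $21,675; Marchetti $21,075; Kowalski $15,900. Sum = $100,425.
Difference $100,400 − $100,425 = −$25 applied to largest allocation (Delacroix): Delacroix becomes $23,825.

Becker: $12,350; Delacroix: $23,825; Ferraro: $5,575; Ibarra: $21,675; Marchetti: $21,075; Kowalski: $15,900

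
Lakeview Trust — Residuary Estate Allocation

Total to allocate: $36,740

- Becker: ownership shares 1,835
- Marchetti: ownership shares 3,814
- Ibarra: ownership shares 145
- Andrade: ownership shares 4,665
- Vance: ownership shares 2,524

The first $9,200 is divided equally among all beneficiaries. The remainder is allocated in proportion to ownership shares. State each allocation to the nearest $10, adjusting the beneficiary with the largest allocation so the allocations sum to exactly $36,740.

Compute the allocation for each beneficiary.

$9,200 shared equally gives $1,840 per beneficiary.
Remainder $27,540 by ownership shares (total 12,983): Becker 3,892.47 → $3,890; Marchetti 8,090.39 → $8,090; Ibarra 307.58 → $310; Andrade 9,895.56 → $9,900; Vance 5,354.00 → $5,350.
Totals: Becker $1,840 + $3,890 = $5,730; Marchetti $1,840 + $8,090 = $9,930; Ibarra $1,840 + $310 = $2,150; Andrade $1,840 + $9,900 = $11,740; Vance $1,840 + $5,350 = $7,190.

Becker: $5,730; Marchetti: $9,930; Ibarra: $2,150; Andrade: $11,740; Vance: $7,190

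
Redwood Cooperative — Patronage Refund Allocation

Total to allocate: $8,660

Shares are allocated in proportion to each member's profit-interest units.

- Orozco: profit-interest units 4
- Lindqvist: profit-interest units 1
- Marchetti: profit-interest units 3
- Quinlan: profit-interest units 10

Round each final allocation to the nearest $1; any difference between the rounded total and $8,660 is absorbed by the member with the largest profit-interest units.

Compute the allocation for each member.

Profit-interest units total: 18.
Pro-rata amounts: Orozco 4/18 × $8,660 = 1,924.44; Lindqvist 1/18 × $8,660 = 481.11; Marchetti 3/18 × $8,660 = 1,443.33; Quinlan 10/18 × $8,660 = 4,811.11.
Rounded to nearest $1: Orozco $1,924; Lindqvist $481; Marchetti $1,443; Quinlan $4,811. Sum = $8,659.
Difference $8,660 − $8,659 = +$1 applied to largest profit-interest units (Quinlan): Quinlan becomes $4,812.

Orozco: $1,924; Lindqvist: $481; Marchetti: $1,443; Quinlan: $4,812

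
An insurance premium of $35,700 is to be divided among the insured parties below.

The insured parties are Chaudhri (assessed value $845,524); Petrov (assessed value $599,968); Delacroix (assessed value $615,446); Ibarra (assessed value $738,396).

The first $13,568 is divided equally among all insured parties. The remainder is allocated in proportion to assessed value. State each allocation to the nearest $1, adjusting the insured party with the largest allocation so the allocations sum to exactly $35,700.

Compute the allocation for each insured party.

First tranche $13,568 split equally: $3,392 each.
Remainder $22,132 by assessed value (total 2,799,334): Chaudhri 6,684.85 → $6,685; Petrov 4,743.45 → $4,743; Delacroix 4,865.82 → $4,866; Ibarra 5,837.88 → $5,838.
Totals: Chaudhri $3,392 + $6,685 = $10,077; Petrov $3,392 + $4,743 = $8,135; Delacroix $3,392 + $4,866 = $8,258; Ibarra $3,392 + $5,838 = $9,230.

Chaudhri: $10,077; Petrov: $8,135; Delacroix: $8,258; Ibarra: $9,230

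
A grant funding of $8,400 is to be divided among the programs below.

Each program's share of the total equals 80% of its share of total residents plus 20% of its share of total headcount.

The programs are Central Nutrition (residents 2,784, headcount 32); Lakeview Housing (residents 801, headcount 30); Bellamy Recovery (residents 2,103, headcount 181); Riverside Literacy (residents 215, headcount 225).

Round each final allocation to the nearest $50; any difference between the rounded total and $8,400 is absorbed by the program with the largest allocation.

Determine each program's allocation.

Central Nutrition: $3,300 · Lakeview Housing: $1,000 · Bellamy Recovery: $3,050 · Riverside Literacy: $1,050

Totals — residents 5,903, headcount 468.
Blended shares (80% residents + 20% headcount): Central Nutrition 0.3910; Lakeview Housing 0.1214; Bellamy Recovery 0.3624; Riverside Literacy 0.1253.
Pro-rata amounts: Central Nutrition 3,284.19; Lakeview Housing 1,019.55; Bellamy Recovery 3,043.81; Riverside Literacy 1,052.45.
At nearest $50: Central Nutrition $3,300; Lakeview Housing $1,000; Bellamy Recovery $3,050; Riverside Literacy $1,050. Sum = $8,400.
Rounded total matches; no reconciliation needed.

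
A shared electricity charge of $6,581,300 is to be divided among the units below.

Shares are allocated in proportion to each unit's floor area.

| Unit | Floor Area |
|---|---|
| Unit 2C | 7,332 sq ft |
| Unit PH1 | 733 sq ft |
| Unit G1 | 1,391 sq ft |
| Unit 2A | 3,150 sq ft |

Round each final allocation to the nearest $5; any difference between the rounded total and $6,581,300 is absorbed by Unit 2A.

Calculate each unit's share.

Combined floor area = 12,606.
Raw shares: Unit 2C 7,332/12,606 × $6,581,300 = 3,827,867.02; Unit PH1 733/12,606 × $6,581,300 = 382,682.29; Unit G1 1,391/12,606 × $6,581,300 = 726,208.81; Unit 2A 3,150/12,606 × $6,581,300 = 1,644,541.88.
At nearest $5: Unit 2C $3,827,865; Unit PH1 $382,680; Unit G1 $726,210; Unit 2A $1,644,540. Sum = $6,581,295.
Difference $6,581,300 − $6,581,295 = +$5 applied to Unit 2A: Unit 2A becomes $1,644,545.

Unit 2C: $3,827,865; Unit PH1: $382,680; Unit G1: $726,210; Unit 2A: $1,644,545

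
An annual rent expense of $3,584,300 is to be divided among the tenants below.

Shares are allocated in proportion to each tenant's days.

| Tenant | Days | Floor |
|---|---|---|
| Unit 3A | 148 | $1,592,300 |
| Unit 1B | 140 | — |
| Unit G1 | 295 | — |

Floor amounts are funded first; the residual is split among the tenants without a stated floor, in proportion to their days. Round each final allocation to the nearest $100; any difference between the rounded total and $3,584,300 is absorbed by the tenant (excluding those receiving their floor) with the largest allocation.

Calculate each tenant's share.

Fund the minimums — Unit 3A $1,592,300. Balance $1,992,000.
Balance split over remaining days 435: Unit 1B 641,103.45 → $641,100; Unit G1 1,350,896.55 → $1,350,900.

Unit 3A: $1,592,300; Unit 1B: $641,100; Unit G1: $1,350,900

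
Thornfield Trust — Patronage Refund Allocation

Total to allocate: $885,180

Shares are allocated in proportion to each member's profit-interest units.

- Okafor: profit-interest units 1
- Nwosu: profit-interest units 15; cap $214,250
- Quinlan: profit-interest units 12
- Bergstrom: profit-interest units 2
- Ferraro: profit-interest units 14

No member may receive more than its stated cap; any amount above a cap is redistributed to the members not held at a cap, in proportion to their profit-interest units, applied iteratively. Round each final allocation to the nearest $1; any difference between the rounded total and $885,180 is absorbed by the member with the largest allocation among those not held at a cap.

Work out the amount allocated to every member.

Total profit-interest units = 44.
Proportional shares (ignoring caps): Okafor 20,117.73; Nwosu 301,765.91; Quinlan 241,412.73; Bergstrom 40,235.45; Ferraro 281,648.18.
Capped: Nwosu ($214,250); remaining pool $670,930 reallocated over remaining profit-interest units 29.
Shares after redistribution: Okafor 23,135.52 → $23,136; Quinlan 277,626.21 → $277,626; Bergstrom 46,271.03 → $46,271; Ferraro 323,897.24 → $323,897.

Okafor: $23,136; Nwosu: $214,250; Quinlan: $277,626; Bergstrom: $46,271; Ferraro: $323,897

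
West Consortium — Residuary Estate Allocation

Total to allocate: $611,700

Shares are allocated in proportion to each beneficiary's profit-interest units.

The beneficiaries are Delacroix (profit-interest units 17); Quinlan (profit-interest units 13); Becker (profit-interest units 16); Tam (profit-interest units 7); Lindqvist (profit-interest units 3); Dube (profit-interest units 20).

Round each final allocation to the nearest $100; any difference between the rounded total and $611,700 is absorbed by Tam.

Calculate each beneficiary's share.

Delacroix: $136,800 | Quinlan: $104,600 | Becker: $128,800 | Tam: $56,400 | Lindqvist: $24,100 | Dube: $161,000

Sum of profit-interest units: 76.
Raw shares: Delacroix 17/76 × $611,700 = 136,827.63; Quinlan 13/76 × $611,700 = 104,632.89; Becker 16/76 × $611,700 = 128,778.95; Tam 7/76 × $611,700 = 56,340.79; Lindqvist 3/76 × $611,700 = 24,146.05; Dube 20/76 × $611,700 = 160,973.68.
Rounded to nearest $100: Delacroix $136,800; Quinlan $104,600; Becker $128,800; Tam $56,300; Lindqvist $24,100; Dube $161,000. Sum = $611,600.
Difference $611,700 − $611,600 = +$100 applied to Tam: Tam becomes $56,400.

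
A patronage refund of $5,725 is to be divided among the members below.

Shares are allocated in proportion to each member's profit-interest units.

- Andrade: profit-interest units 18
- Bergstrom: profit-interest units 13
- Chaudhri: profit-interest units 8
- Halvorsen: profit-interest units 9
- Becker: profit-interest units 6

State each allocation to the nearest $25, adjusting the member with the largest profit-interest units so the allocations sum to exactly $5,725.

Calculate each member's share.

Andrade: $1,925 | Bergstrom: $1,375 | Chaudhri: $850 | Halvorsen: $950 | Becker: $625

Sum of profit-interest units: 18 + 13 + 8 + 9 + 6 = 54.
Pro-rata amounts: Andrade 1,908.33; Bergstrom 1,378.24; Chaudhri 848.15; Halvorsen 954.17; Becker 636.11.
At nearest $25: Andrade $1,900; Bergstrom $1,375; Chaudhri $850; Halvorsen $950; Becker $625. Sum = $5,700.
Difference $5,725 − $5,700 = +$25 applied to largest profit-interest units (Andrade): Andrade becomes $1,925.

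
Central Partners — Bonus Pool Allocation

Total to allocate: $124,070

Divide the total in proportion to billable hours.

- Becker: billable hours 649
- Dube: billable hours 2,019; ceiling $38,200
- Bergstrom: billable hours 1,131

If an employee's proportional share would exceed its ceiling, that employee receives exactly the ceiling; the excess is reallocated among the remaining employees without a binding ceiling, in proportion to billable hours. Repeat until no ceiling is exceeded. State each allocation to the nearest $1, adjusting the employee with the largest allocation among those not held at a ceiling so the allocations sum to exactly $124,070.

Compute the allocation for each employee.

Total billable hours = 3,799.
Unconstrained shares: Becker 21,195.43; Dube 65,937.70; Bergstrom 36,936.87.
Capped: Dube ($38,200); residual $85,870 reallocated over remaining billable hours 1,780.
Redistributed shares: Becker 31,308.78 → $31,309; Bergstrom 54,561.22 → $54,561.

Becker: $31,309 | Dube: $38,200 | Bergstrom: $54,561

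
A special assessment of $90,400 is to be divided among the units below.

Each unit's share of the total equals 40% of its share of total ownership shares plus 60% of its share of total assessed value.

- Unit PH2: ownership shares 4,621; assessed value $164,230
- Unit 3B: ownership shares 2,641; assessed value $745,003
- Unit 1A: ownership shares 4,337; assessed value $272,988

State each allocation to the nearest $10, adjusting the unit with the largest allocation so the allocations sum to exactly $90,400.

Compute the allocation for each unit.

Ownership shares total 11,599; assessed value total 1,182,221.
Combined weights (40% ownership shares + 60% assessed value): Unit PH2 0.2427; Unit 3B 0.4692; Unit 1A 0.2881.
Proportional shares: Unit PH2 21,940.85; Unit 3B 42,413.89; Unit 1A 26,045.26.
Rounded to nearest $10: Unit PH2 $21,940; Unit 3B $42,410; Unit 1A $26,050. Sum = $90,400.
Rounded total matches; no reconciliation needed.

Unit PH2: $21,940; Unit 3B: $42,410; Unit 1A: $26,050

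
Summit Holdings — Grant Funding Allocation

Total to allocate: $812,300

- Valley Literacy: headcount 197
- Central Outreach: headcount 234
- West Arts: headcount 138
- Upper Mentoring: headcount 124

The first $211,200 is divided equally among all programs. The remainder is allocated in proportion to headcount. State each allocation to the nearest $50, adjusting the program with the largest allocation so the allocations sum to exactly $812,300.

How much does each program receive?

Equal tier: $211,200 ÷ 4 = $52,800 apiece.
Remainder $601,100 by headcount (total 693): Valley Literacy 170,875.47 → $170,900; Central Outreach 202,968.83 → $202,950; West Arts 119,699.57 → $119,700; Upper Mentoring 107,556.13 → $107,550.
Totals: Valley Literacy $52,800 + $170,900 = $223,700; Central Outreach $52,800 + $202,950 = $255,750; West Arts $52,800 + $119,700 = $172,500; Upper Mentoring $52,800 + $107,550 = $160,350.

Valley Literacy: $223,700 | Central Outreach: $255,750 | West Arts: $172,500 | Upper Mentoring: $160,350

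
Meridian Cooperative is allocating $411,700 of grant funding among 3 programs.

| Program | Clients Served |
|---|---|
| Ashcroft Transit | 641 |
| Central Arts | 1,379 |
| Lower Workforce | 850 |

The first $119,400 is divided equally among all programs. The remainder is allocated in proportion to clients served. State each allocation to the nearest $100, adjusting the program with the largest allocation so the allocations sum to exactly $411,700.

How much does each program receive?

Ashcroft Transit: $105,100 · Central Arts: $180,200 · Lower Workforce: $126,400

First tranche $119,400 split equally: $39,800 each.
Remainder $292,300 by clients served (total 2,870): Ashcroft Transit 65,283.73 → $65,300; Central Arts 140,446.59 → $140,400; Lower Workforce 86,569.69 → $86,600.
Totals: Ashcroft Transit $39,800 + $65,300 = $105,100; Central Arts $39,800 + $140,400 = $180,200; Lower Workforce $39,800 + $86,600 = $126,400.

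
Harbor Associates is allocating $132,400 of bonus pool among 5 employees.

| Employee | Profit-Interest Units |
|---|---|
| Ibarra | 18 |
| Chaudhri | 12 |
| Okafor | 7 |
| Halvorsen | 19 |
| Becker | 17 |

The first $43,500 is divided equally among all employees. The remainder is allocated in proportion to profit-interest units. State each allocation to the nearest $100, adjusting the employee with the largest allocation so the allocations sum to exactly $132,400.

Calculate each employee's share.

Ibarra: $30,600 · Chaudhri: $23,300 · Okafor: $17,200 · Halvorsen: $31,900 · Becker: $29,400

Equal tier: $43,500 ÷ 5 = $8,700 apiece.
Remainder $88,900 by profit-interest units (total 73): Ibarra 21,920.55 → $21,900; Chaudhri 14,613.70 → $14,600; Okafor 8,524.66 → $8,500; Halvorsen 23,138.36 → $23,100; Becker 20,702.74 → $20,700.
Rounding difference +$100 on remainder applied to Halvorsen.
Totals: Ibarra $8,700 + $21,900 = $30,600; Chaudhri $8,700 + $14,600 = $23,300; Okafor $8,700 + $8,500 = $17,200; Halvorsen $8,700 + $23,200 = $31,900; Becker $8,700 + $20,700 = $29,400.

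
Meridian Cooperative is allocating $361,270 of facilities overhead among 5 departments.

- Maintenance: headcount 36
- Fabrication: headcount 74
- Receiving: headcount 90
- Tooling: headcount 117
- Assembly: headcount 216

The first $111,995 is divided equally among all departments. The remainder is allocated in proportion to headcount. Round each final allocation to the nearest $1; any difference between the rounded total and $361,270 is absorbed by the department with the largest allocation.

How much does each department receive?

Maintenance: $39,236; Fabrication: $57,008; Receiving: $64,490; Tooling: $77,118; Assembly: $123,418

$111,995 shared equally gives $22,399 per department.
Remainder $249,275 by headcount (total 533): Maintenance 16,836.59 → $16,837; Fabrication 34,608.54 → $34,609; Receiving 42,091.46 → $42,091; Tooling 54,718.90 → $54,719; Assembly 101,019.51 → $101,020.
Rounding difference −$1 on remainder applied to Assembly.
Totals: Maintenance $22,399 + $16,837 = $39,236; Fabrication $22,399 + $34,609 = $57,008; Receiving $22,399 + $42,091 = $64,490; Tooling $22,399 + $54,719 = $77,118; Assembly $22,399 + $101,019 = $123,418.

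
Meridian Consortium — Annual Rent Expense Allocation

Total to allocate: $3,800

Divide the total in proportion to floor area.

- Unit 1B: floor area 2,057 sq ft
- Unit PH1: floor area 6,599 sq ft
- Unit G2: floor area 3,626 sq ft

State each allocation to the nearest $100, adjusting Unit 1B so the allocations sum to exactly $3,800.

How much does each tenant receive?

Unit 1B: $700 | Unit PH1: $2,000 | Unit G2: $1,100

Floor area total: 12,282.
Raw shares: Unit 1B 2,057/12,282 × $3,800 = 636.43; Unit PH1 6,599/12,282 × $3,800 = 2,041.70; Unit G2 3,626/12,282 × $3,800 = 1,121.87.
Rounded to nearest $100: Unit 1B $600; Unit PH1 $2,000; Unit G2 $1,100. Sum = $3,700.
Difference $3,800 − $3,700 = +$100 applied to Unit 1B: Unit 1B becomes $700.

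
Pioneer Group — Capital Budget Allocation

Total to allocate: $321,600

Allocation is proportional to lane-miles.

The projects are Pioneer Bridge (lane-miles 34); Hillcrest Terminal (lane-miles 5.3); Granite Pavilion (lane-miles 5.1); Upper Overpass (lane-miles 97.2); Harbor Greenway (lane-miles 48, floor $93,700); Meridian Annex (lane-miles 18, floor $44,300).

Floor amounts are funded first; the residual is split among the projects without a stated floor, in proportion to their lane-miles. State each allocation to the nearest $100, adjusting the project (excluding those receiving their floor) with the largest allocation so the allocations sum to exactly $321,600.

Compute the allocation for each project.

Pioneer Bridge: $44,100; Hillcrest Terminal: $6,900; Granite Pavilion: $6,600; Upper Overpass: $126,000; Harbor Greenway: $93,700; Meridian Annex: $44,300

Guaranteed amounts: Harbor Greenway $93,700; Meridian Annex $44,300. Remaining pool $183,600.
Remaining pool split over remaining lane-miles 141.6: Pioneer Bridge 44,084.75 → $44,100; Hillcrest Terminal 6,872.03 → $6,900; Granite Pavilion 6,612.71 → $6,600; Upper Overpass 126,030.51 → $126,000.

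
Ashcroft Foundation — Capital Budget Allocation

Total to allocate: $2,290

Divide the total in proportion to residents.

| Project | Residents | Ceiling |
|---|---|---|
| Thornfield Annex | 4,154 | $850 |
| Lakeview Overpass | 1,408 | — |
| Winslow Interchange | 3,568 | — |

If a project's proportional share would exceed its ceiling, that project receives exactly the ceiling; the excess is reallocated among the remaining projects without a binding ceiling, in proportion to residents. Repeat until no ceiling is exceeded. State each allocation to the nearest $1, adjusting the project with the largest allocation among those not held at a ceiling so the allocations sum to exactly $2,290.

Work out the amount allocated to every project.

Residents total: 9,130.
Unconstrained shares: Thornfield Annex 1,041.91; Lakeview Overpass 353.16; Winslow Interchange 894.93.
Held at cap: Thornfield Annex ($850); balance $1,440 reallocated over remaining residents 4,976.
Remaining shares: Lakeview Overpass 407.46 → $407; Winslow Interchange 1,032.54 → $1,033.

Thornfield Annex: $850 · Lakeview Overpass: $407 · Winslow Interchange: $1,033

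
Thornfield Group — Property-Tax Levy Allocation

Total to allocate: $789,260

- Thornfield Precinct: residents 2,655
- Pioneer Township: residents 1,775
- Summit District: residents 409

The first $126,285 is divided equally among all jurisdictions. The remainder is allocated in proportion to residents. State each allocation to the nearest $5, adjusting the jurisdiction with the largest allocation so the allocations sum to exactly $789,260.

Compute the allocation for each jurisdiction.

Thornfield Precinct: $405,850 | Pioneer Township: $285,280 | Summit District: $98,130

First tranche $126,285 split equally: $42,095 each.
Remainder $662,975 by residents (total 4,839): Thornfield Precinct 363,752.56 → $363,755; Pioneer Township 243,186.74 → $243,185; Summit District 56,035.70 → $56,035.
Totals: Thornfield Precinct $42,095 + $363,755 = $405,850; Pioneer Township $42,095 + $243,185 = $285,280; Summit District $42,095 + $56,035 = $98,130.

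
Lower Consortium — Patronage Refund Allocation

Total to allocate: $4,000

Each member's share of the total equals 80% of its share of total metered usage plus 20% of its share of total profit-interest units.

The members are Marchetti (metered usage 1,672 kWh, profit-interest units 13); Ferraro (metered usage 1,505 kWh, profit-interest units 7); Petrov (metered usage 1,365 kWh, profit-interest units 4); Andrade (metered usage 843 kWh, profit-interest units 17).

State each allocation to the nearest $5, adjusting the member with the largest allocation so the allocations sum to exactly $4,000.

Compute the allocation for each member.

Totals — metered usage 5,385, profit-interest units 41.
Blended shares (80% metered usage + 20% profit-interest units): Marchetti 0.3118; Ferraro 0.2577; Petrov 0.2223; Andrade 0.2082.
Proportional shares: Marchetti 1,247.23; Ferraro 1,030.92; Petrov 889.19; Andrade 832.65.
Rounded to nearest $5: Marchetti $1,245; Ferraro $1,030; Petrov $890; Andrade $835. Sum = $4,000.
No rounding difference to absorb.

Marchetti: $1,245 · Ferraro: $1,030 · Petrov: $890 · Andrade: $835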